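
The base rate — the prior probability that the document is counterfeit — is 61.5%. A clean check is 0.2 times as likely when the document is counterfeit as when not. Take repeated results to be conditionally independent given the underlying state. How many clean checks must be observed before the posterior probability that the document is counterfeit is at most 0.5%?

4

Prior odds = 0.615/0.385 = 123/77.
Likelihood ratio per clean check = 0.2.
Target odds: 0.005 ÷ 0.995 = 1/199.
Require 0.2ⁿ ≤ 1/199 ÷ (123/77) = 77/24477.
0.2³ = 0.008 is still above 77/24477 but 0.2⁴ = 0.0016 is at or below it, so n = 4.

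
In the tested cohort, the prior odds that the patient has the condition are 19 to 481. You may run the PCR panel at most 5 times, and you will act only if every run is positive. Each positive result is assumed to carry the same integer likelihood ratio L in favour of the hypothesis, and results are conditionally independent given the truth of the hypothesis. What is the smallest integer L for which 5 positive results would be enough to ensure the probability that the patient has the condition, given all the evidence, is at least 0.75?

Prior odds = 19/481.
Target odds = 0.75/0.25 = 3.
Need L⁵ ≥ 3 ÷ (19/481) = 1443/19.
2⁵ = 32 < 1443/19 ≤ 243 = 3⁵, so L = 3.

3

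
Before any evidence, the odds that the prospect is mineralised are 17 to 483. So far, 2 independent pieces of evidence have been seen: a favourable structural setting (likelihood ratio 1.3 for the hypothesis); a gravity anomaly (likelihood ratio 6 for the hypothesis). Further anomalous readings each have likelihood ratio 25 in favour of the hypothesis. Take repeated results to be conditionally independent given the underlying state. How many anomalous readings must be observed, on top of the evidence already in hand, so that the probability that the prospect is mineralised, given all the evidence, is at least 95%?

Prior odds = 17/483.
Combined Bayes factor of the evidence already in hand = 1.3 × 6 = 7.8.
Odds after that evidence = (17/483) × 7.8 = 221/805.
Target odds = 0.95/0.05 = 19.
Need 25ⁿ ≥ 19 ÷ (221/805) = 15295/221.
25¹ = 25 falls short of 15295/221 but 25² = 625 reaches it, so n = 2.

2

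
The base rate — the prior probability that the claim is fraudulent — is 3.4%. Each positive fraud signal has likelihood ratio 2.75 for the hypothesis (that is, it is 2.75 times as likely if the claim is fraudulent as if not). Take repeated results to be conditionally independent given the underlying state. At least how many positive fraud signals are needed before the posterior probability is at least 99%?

8

Prior odds: 0.034 ÷ 0.966 = 17/483.
Likelihood ratio per positive fraud signal = 2.75.
Target odds: 0.99 ÷ 0.01 = 99.
Require 2.75ⁿ ≥ 99 ÷ (17/483) = 47817/17.
2.75⁷ = 19487171/16384 falls short of 47817/17 but 2.75⁸ = 214358881/65536 reaches it, so n = 8.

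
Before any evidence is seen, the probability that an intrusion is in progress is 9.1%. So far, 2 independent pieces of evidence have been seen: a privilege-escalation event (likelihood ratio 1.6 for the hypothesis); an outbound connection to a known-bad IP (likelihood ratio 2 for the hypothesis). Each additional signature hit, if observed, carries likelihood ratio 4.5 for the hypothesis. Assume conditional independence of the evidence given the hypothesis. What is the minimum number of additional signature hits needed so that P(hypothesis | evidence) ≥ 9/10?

Prior odds = 0.091/0.909 = 91/909.
Combined Bayes factor of the evidence already in hand = 1.6 × 2 = 3.2.
Odds after that evidence = (91/909) × 3.2 = 1456/4545.
Target odds = 0.9/0.1 = 9.
Need 4.5ⁿ ≥ 9 ÷ (1456/4545) = 40905/1456.
4.5² = 20.25 falls short of 40905/1456 but 4.5³ = 91.125 reaches it, so n = 3.

3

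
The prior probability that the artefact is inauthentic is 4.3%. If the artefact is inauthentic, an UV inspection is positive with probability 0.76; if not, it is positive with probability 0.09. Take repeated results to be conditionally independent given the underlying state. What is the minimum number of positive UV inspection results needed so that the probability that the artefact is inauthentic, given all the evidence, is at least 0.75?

2

Prior odds: 0.043 ÷ 0.957 = 43/957.
Likelihood ratio of a positive = 0.76/0.09 = 76/9.
Target posterior odds = 0.75/0.25 = 3.
Require (76/9)ⁿ ≥ 3 ÷ (43/957) = 2871/43.
(76/9)¹ = 76/9 falls short of 2871/43 but (76/9)² = 5776/81 reaches it, so n = 2.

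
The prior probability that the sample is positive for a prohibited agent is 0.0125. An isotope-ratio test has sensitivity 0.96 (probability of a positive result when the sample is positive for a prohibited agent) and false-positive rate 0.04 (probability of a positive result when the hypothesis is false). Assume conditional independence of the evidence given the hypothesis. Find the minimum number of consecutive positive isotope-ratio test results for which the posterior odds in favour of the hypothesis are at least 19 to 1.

Prior odds = 0.0125/0.9875 = 1/79.
Likelihood ratio of a positive result = 0.96/0.04 = 24.
Target odds = 19.
Require 24ⁿ ≥ 19 ÷ (1/79) = 1501.
24² = 576 falls short of 1501 but 24³ = 13824 reaches it, so n = 3.

3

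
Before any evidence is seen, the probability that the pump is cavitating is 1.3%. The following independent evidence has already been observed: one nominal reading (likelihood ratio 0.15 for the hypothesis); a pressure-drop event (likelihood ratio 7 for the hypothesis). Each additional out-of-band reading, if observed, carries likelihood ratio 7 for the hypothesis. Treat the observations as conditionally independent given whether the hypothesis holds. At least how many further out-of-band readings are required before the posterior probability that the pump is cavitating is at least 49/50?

5

Prior odds = 0.013/0.987 = 13/987.
Combined Bayes factor of the evidence already in hand = 0.15 × 7 = 1.05.
Odds after that evidence = (13/987) × 1.05 = 13/940.
Target odds = 0.98/0.02 = 49.
Need 7ⁿ ≥ 49 ÷ (13/940) = 46060/13.
7⁴ = 2401 falls short of 46060/13 but 7⁵ = 16807 reaches it, so n = 5.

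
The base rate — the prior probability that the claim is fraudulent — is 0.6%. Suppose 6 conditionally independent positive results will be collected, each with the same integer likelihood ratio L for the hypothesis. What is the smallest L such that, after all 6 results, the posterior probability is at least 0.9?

Prior odds = 0.006/0.994 = 3/497.
Target odds = 0.9/0.1 = 9.
Need L⁶ ≥ 9 ÷ (3/497) = 1491.
3⁶ = 729 < 1491 ≤ 4096 = 4⁶, so L = 4.

4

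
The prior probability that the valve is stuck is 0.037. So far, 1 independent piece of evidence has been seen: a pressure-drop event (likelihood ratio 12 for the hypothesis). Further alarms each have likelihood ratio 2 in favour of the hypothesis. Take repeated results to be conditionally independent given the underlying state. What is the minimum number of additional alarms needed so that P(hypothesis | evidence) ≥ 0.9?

Prior odds = 0.037/0.963 = 37/963.
Bayes factor of the evidence already in hand = 12.
Odds after that evidence = (37/963) × 12 = 148/321.
Target odds = 0.9/0.1 = 9.
Need 2ⁿ ≥ 9 ÷ (148/321) = 2889/148.
2⁴ = 16 falls short of 2889/148 but 2⁵ = 32 reaches it, so n = 5.

5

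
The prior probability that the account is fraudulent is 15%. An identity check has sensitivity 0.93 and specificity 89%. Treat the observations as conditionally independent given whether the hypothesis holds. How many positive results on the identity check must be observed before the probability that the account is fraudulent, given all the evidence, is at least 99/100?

Prior odds = 0.15/0.85 = 3/17.
False-positive rate = 1 − 0.89 = 0.11; likelihood ratio of a positive = 0.93/0.11 = 93/11.
Target odds: 0.99 ÷ 0.01 = 99.
Require (93/11)ⁿ ≥ 99 ÷ (3/17) = 561.
(93/11)² = 8649/121 falls short of 561 but (93/11)³ = 804357/1331 reaches it, so n = 3.

3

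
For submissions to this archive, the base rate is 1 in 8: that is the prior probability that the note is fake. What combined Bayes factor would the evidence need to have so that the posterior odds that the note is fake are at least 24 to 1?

168

Prior odds = 0.125/0.875 = 1/7.
Target odds = 24.
Required Bayes factor = 24 ÷ (1/7) = 168.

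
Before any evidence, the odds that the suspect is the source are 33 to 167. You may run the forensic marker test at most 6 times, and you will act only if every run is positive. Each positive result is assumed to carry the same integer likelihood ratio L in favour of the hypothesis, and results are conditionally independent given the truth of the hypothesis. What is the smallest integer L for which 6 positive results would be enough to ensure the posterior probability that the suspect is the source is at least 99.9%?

5

Prior odds = 33/167.
Target odds = 0.999/0.001 = 999.
Need L⁶ ≥ 999 ÷ (33/167) = 55611/11.
4⁶ = 4096 < 55611/11 ≤ 15625 = 5⁶, so L = 5.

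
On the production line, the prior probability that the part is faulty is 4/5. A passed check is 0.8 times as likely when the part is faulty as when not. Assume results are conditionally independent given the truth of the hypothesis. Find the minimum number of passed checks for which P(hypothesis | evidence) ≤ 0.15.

Prior odds: 0.8 ÷ 0.2 = 4.
Likelihood ratio per passed check = 0.8.
Target posterior odds = 0.15/0.85 = 3/17.
Need 4 × 0.8ⁿ ≤ 3/17, i.e. 0.8ⁿ ≤ 3/68.
0.8¹³ ≈0.0549756 is still above 3/68 but 0.8¹⁴ ≈0.0439805 is at or below it, so n = 14.

14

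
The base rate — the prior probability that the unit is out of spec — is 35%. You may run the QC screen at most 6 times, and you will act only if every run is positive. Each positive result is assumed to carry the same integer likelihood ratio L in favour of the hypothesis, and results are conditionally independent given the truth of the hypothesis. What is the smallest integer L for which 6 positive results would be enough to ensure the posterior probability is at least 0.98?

3

Prior odds = 0.35/0.65 = 7/13.
Target odds = 0.98/0.02 = 49.
Need L⁶ ≥ 49 ÷ (7/13) = 91.
2⁶ = 64 < 91 ≤ 729 = 3⁶, so L = 3.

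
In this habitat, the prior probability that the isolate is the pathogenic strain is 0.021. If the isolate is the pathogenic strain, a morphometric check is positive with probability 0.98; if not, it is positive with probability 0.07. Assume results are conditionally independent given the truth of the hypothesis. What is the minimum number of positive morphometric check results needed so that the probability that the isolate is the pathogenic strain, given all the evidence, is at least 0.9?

Prior odds: 0.021 ÷ 0.979 = 21/979.
Likelihood ratio of a positive = 0.98/0.07 = 14.
Target odds: 0.9 ÷ 0.1 = 9.
Need (21/979) × 14ⁿ ≥ 9, i.e. 14ⁿ ≥ 2937/7.
14² = 196 falls short of 2937/7 but 14³ = 2744 reaches it, so n = 3.

3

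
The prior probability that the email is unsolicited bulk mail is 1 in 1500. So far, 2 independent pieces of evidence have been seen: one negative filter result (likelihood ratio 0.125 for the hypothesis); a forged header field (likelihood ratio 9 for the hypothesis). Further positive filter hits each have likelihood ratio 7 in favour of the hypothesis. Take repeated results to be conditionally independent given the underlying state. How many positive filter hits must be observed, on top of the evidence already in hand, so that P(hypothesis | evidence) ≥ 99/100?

7

Prior odds = (1/1500)/(1499/1500) = 1/1499.
Combined Bayes factor of the evidence already in hand = 0.125 × 9 = 1.125.
Odds after that evidence = (1/1499) × 1.125 = 9/11992.
Target odds = 0.99/0.01 = 99.
Need 7ⁿ ≥ 99 ÷ (9/11992) = 131912.
7⁶ = 117649 falls short of 131912 but 7⁷ = 823543 reaches it, so n = 7.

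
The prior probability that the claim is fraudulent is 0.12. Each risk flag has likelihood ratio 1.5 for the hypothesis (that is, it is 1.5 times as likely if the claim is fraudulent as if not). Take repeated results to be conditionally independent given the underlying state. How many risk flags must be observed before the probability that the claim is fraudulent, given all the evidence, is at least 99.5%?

Prior odds = 0.12/0.88 = 3/22.
Likelihood ratio per risk flag = 1.5.
Target posterior odds = 0.995/0.005 = 199.
Require 1.5ⁿ ≥ 199 ÷ (3/22) = 4378/3.
1.5¹⁷ = 129140163/131072 falls short of 4378/3 but 1.5¹⁸ = 387420489/262144 reaches it, so n = 18.

18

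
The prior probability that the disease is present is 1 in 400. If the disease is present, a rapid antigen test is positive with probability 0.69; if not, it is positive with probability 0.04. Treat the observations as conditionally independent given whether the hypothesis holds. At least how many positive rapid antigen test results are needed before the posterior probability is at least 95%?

Prior odds: 0.0025 ÷ 0.9975 = 1/399.
Likelihood ratio of a positive = 0.69/0.04 = 17.25.
Target posterior odds = 0.95/0.05 = 19.
Require 17.25ⁿ ≥ 19 ÷ (1/399) = 7581.
17.25³ = 5132.953125 falls short of 7581 but 17.25⁴ = 22667121/256 reaches it, so n = 4.

4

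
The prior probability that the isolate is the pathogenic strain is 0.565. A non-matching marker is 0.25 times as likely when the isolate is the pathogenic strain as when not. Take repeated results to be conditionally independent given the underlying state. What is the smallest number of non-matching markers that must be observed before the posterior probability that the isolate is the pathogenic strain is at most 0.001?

6

Prior odds = 0.565/0.435 = 113/87.
Likelihood ratio per non-matching marker = 0.25.
Target posterior odds = 0.001/0.999 = 1/999.
Require 0.25ⁿ ≤ 1/999 ÷ (113/87) = 29/37629.
0.25⁵ = 1/1024 is still above 29/37629 but 0.25⁶ = 1/4096 is at or below it, so n = 6.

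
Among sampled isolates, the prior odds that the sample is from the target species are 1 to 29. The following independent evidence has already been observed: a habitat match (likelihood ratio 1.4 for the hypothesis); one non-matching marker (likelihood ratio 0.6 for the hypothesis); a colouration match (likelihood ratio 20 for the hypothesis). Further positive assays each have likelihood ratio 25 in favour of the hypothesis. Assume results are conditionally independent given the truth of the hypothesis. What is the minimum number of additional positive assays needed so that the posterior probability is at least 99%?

2

Prior odds = 1/29.
Combined Bayes factor of the evidence already in hand = 1.4 × 0.6 × 20 = 16.8.
Odds after that evidence = (1/29) × 16.8 = 84/145.
Target odds = 0.99/0.01 = 99.
Need 25ⁿ ≥ 99 ÷ (84/145) = 4785/28.
25¹ = 25 falls short of 4785/28 but 25² = 625 reaches it, so n = 2.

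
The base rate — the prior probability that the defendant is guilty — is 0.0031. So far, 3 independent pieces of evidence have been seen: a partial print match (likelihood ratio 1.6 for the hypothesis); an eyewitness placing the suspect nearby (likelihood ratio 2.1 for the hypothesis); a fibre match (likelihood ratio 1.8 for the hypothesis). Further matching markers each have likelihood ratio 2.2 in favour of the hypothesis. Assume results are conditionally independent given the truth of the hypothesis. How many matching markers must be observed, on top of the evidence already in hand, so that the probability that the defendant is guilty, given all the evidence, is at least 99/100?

Prior odds = 0.0031/0.9969 = 31/9969.
Combined Bayes factor of the evidence already in hand = 1.6 × 2.1 × 1.8 = 6.048.
Odds after that evidence = (31/9969) × 6.048 = 7812/415375.
Target odds = 0.99/0.01 = 99.
Need 2.2ⁿ ≥ 99 ÷ (7812/415375) = 4569125/868.
2.2¹⁰ ≈2655.99 falls short of 4569125/868 but 2.2¹¹ ≈5843.18 reaches it, so n = 11.

11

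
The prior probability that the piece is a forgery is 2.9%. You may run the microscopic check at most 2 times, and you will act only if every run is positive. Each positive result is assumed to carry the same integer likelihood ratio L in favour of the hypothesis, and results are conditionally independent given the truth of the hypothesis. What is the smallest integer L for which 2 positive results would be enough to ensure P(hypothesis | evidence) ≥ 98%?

41

Prior odds = 0.029/0.971 = 29/971.
Target odds = 0.98/0.02 = 49.
Need L² ≥ 49 ÷ (29/971) = 47579/29.
40² = 1600 < 47579/29 ≤ 1681 = 41², so L = 41.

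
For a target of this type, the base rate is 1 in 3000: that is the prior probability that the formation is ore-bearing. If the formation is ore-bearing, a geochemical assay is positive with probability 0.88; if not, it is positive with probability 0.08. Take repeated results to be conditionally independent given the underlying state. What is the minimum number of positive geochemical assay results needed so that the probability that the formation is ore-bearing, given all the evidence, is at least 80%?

Prior odds = (1/3000)/(2999/3000) = 1/2999.
Likelihood ratio of a positive = 0.88/0.08 = 11.
Target odds: 0.8 ÷ 0.2 = 4.
Require 11ⁿ ≥ 4 ÷ (1/2999) = 11996.
11³ = 1331 falls short of 11996 but 11⁴ = 14641 reaches it, so n = 4.

4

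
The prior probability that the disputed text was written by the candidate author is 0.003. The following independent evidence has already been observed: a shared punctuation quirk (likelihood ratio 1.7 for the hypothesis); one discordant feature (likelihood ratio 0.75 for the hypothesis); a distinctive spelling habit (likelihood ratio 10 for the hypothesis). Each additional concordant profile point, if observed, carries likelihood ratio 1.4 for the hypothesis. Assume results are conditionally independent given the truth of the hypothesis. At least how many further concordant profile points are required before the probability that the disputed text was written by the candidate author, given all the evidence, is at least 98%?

Prior odds = 0.003/0.997 = 3/997.
Combined Bayes factor of the evidence already in hand = 1.7 × 0.75 × 10 = 12.75.
Odds after that evidence = (3/997) × 12.75 = 153/3988.
Target odds = 0.98/0.02 = 49.
Need 1.4ⁿ ≥ 49 ÷ (153/3988) = 195412/153.
1.4²¹ ≈1171.36 falls short of 195412/153 but 1.4²² ≈1639.9 reaches it, so n = 22.

22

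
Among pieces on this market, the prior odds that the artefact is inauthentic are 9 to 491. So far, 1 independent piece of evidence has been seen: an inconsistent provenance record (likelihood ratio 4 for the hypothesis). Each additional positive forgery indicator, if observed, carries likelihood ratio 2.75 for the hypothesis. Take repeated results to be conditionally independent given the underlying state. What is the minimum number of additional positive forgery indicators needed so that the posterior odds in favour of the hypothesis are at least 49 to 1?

7

Prior odds = 9/491.
Bayes factor of the evidence already in hand = 4.
Odds after that evidence = (9/491) × 4 = 36/491.
Target odds = 49.
Need 2.75ⁿ ≥ 49 ÷ (36/491) = 24059/36.
2.75⁶ = 1771561/4096 falls short of 24059/36 but 2.75⁷ = 19487171/16384 reaches it, so n = 7.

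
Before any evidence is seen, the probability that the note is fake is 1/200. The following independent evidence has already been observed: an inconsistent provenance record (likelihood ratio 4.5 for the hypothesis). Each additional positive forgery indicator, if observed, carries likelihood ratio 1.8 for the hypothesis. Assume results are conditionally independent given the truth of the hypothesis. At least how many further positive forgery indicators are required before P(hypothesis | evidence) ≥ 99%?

Prior odds = 0.005/0.995 = 1/199.
Bayes factor of the evidence already in hand = 4.5.
Odds after that evidence = (1/199) × 4.5 = 9/398.
Target odds = 0.99/0.01 = 99.
Need 1.8ⁿ ≥ 99 ÷ (9/398) = 4378.
1.8¹⁴ ≈3748.13 falls short of 4378 but 1.8¹⁵ ≈6746.64 reaches it, so n = 15.

15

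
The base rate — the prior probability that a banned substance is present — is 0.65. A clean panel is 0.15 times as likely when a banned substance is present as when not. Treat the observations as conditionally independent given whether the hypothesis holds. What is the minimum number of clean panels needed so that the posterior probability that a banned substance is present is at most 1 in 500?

4

Prior odds: 0.65 ÷ 0.35 = 13/7.
Likelihood ratio per clean panel = 0.15.
Target odds: 0.002 ÷ 0.998 = 1/499.
Need (13/7) × 0.15ⁿ ≤ 1/499, i.e. 0.15ⁿ ≤ 7/6487.
0.15³ = 0.003375 is still above 7/6487 but 0.15⁴ = 81/160000 is at or below it, so n = 4.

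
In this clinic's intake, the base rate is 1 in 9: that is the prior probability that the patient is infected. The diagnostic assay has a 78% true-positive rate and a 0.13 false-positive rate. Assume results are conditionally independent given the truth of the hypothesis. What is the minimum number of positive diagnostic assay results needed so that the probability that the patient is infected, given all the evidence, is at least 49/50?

4

Prior odds: (1/9) ÷ (8/9) = 0.125.
Likelihood ratio of a positive result = 0.78/0.13 = 6.
Target odds: 0.98 ÷ 0.02 = 49.
Need 0.125 × 6ⁿ ≥ 49, i.e. 6ⁿ ≥ 392.
6³ = 216 falls short of 392 but 6⁴ = 1296 reaches it, so n = 4.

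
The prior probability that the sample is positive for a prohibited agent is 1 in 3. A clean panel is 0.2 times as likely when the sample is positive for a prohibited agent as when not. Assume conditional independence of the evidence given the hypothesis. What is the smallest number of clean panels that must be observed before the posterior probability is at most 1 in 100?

3

Prior odds = (1/3)/(2/3) = 0.5.
Likelihood ratio per clean panel = 0.2.
Target posterior odds = 0.01/0.99 = 1/99.
Require 0.2ⁿ ≤ 1/99 ÷ 0.5 = 2/99.
0.2² = 0.04 is still above 2/99 but 0.2³ = 0.008 is at or below it, so n = 3.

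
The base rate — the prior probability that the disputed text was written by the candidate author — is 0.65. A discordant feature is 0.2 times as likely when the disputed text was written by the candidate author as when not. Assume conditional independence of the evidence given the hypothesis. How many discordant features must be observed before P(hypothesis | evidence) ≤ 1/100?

4

Prior odds: 0.65 ÷ 0.35 = 13/7.
Likelihood ratio per discordant feature = 0.2.
Target odds: 0.01 ÷ 0.99 = 1/99.
Need (13/7) × 0.2ⁿ ≤ 1/99, i.e. 0.2ⁿ ≤ 7/1287.
0.2³ = 0.008 is still above 7/1287 but 0.2⁴ = 0.0016 is at or below it, so n = 4.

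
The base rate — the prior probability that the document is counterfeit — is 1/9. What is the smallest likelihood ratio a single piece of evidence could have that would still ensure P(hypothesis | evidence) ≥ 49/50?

Prior odds = (1/9)/(8/9) = 0.125.
Target odds = 0.98/0.02 = 49.
Required Bayes factor = 49 ÷ 0.125 = 392.

392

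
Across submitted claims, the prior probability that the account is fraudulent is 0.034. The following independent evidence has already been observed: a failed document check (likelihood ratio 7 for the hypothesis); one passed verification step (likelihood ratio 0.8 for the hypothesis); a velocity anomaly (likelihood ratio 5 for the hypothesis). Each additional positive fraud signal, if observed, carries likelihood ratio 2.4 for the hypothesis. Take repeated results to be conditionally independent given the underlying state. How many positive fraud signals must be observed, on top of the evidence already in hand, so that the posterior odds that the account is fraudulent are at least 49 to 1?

5

Prior odds = 0.034/0.966 = 17/483.
Combined Bayes factor of the evidence already in hand = 7 × 0.8 × 5 = 28.
Odds after that evidence = (17/483) × 28 = 68/69.
Target odds = 49.
Need 2.4ⁿ ≥ 49 ÷ (68/69) = 3381/68.
2.4⁴ = 33.1776 falls short of 3381/68 but 2.4⁵ = 79.62624 reaches it, so n = 5.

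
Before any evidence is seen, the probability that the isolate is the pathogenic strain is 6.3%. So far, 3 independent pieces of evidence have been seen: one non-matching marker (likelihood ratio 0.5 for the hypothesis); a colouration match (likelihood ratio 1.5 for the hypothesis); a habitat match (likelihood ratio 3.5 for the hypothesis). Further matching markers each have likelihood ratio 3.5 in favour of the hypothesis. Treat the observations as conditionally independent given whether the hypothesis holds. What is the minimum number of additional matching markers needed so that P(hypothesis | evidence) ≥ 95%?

4

Prior odds = 0.063/0.937 = 63/937.
Combined Bayes factor of the evidence already in hand = 0.5 × 1.5 × 3.5 = 2.625.
Odds after that evidence = (63/937) × 2.625 = 1323/7496.
Target odds = 0.95/0.05 = 19.
Need 3.5ⁿ ≥ 19 ÷ (1323/7496) = 142424/1323.
3.5³ = 42.875 falls short of 142424/1323 but 3.5⁴ = 150.0625 reaches it, so n = 4.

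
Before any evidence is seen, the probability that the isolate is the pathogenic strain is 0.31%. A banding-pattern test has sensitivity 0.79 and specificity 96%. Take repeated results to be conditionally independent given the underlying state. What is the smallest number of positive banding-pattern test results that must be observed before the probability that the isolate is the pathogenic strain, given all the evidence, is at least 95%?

Prior odds: 0.0031 ÷ 0.9969 = 31/9969.
False-positive rate = 1 − 0.96 = 0.04; likelihood ratio of a positive = 0.79/0.04 = 19.75.
Target posterior odds = 0.95/0.05 = 19.
Need (31/9969) × 19.75ⁿ ≥ 19, i.e. 19.75ⁿ ≥ 189411/31.
19.75² = 390.0625 falls short of 189411/31 but 19.75³ = 7703.734375 reaches it, so n = 3.

3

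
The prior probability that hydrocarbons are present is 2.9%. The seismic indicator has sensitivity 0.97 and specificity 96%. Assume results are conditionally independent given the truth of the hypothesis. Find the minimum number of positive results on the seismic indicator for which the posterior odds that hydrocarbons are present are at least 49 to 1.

Prior odds: 0.029 ÷ 0.971 = 29/971.
False-positive rate = 1 − 0.96 = 0.04; likelihood ratio of a positive = 0.97/0.04 = 24.25.
Target odds = 49.
Require 24.25ⁿ ≥ 49 ÷ (29/971) = 47579/29.
24.25² = 588.0625 falls short of 47579/29 but 24.25³ = 912673/64 reaches it, so n = 3.

3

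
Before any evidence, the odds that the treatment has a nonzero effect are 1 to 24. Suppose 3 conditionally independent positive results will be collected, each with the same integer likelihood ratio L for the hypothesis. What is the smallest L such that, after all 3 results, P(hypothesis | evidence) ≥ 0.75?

5

Prior odds = 1/24.
Target odds = 0.75/0.25 = 3.
Need L³ ≥ 3 ÷ (1/24) = 72.
4³ = 64 < 72 ≤ 125 = 5³, so L = 5.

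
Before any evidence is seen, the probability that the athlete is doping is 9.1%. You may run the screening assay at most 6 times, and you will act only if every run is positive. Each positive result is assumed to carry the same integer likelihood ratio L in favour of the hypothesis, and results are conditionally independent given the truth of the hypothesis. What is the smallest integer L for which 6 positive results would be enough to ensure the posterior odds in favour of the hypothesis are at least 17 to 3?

2

Prior odds = 0.091/0.909 = 91/909.
Target odds = 17/3.
Need L⁶ ≥ 17/3 ÷ (91/909) = 5151/91.
1⁶ = 1 < 5151/91 ≤ 64 = 2⁶, so L = 2.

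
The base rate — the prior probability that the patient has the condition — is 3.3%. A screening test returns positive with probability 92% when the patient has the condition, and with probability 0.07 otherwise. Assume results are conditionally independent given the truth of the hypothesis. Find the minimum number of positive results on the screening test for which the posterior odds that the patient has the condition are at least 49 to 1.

3

Prior odds: 0.033 ÷ 0.967 = 33/967.
Likelihood ratio of a positive result = 0.92/0.07 = 92/7.
Target odds = 49.
Need (33/967) × (92/7)ⁿ ≥ 49, i.e. (92/7)ⁿ ≥ 47383/33.
(92/7)² = 8464/49 falls short of 47383/33 but (92/7)³ = 778688/343 reaches it, so n = 3.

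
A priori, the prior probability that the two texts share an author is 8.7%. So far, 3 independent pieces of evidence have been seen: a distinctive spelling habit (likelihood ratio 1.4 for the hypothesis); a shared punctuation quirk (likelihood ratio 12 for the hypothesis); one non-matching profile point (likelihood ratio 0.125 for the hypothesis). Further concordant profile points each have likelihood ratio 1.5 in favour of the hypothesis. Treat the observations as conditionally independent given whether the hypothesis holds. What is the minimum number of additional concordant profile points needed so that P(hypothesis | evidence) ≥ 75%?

7

Prior odds = 0.087/0.913 = 87/913.
Combined Bayes factor of the evidence already in hand = 1.4 × 12 × 0.125 = 2.1.
Odds after that evidence = (87/913) × 2.1 = 1827/9130.
Target odds = 0.75/0.25 = 3.
Need 1.5ⁿ ≥ 3 ÷ (1827/9130) = 9130/609.
1.5⁶ = 11.390625 falls short of 9130/609 but 1.5⁷ = 17.0859375 reaches it, so n = 7.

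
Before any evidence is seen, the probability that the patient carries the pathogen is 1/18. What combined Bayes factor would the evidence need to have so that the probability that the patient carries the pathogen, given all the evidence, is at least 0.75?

Prior odds = (1/18)/(17/18) = 1/17.
Target odds = 0.75/0.25 = 3.
Required Bayes factor = 3 ÷ (1/17) = 51.

51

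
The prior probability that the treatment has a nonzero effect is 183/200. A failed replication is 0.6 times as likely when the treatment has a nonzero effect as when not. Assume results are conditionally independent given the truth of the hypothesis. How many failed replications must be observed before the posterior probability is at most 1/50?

Prior odds: 0.915 ÷ 0.085 = 183/17.
Likelihood ratio per failed replication = 0.6.
Target odds: 0.02 ÷ 0.98 = 1/49.
Need (183/17) × 0.6ⁿ ≤ 1/49, i.e. 0.6ⁿ ≤ 17/8967.
0.6¹² = 531441/244140625 is still above 17/8967 but 0.6¹³ ≈0.00130607 is at or below it, so n = 13.

13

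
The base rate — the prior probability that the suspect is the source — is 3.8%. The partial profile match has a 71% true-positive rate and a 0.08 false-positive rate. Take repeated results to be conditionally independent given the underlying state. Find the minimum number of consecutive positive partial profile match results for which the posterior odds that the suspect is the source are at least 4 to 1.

3

Prior odds = 0.038/0.962 = 19/481.
Likelihood ratio of a positive result = 0.71/0.08 = 8.875.
Target odds = 4.
Require 8.875ⁿ ≥ 4 ÷ (19/481) = 1924/19.
8.875² = 78.765625 falls short of 1924/19 but 8.875³ = 357911/512 reaches it, so n = 3.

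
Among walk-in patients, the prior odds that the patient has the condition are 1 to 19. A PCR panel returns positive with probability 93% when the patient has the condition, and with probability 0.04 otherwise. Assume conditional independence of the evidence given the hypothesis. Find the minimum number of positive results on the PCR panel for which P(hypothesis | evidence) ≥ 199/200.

3

Prior odds = 1/19.
Likelihood ratio of a positive result = 0.93/0.04 = 23.25.
Target odds: 0.995 ÷ 0.005 = 199.
Need (1/19) × 23.25ⁿ ≥ 199, i.e. 23.25ⁿ ≥ 3781.
23.25² = 540.5625 falls short of 3781 but 23.25³ = 804357/64 reaches it, so n = 3.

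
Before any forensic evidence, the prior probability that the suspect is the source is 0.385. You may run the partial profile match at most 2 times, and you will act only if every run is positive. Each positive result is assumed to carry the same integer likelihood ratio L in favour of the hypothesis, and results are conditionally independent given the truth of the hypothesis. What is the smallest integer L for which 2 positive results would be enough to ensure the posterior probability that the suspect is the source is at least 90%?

4

Prior odds = 0.385/0.615 = 77/123.
Target odds = 0.9/0.1 = 9.
Need L² ≥ 9 ÷ (77/123) = 1107/77.
3² = 9 < 1107/77 ≤ 16 = 4², so L = 4.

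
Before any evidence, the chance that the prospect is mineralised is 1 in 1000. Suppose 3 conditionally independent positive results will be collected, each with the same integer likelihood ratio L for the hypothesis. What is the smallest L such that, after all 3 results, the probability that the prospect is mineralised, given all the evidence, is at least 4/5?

16

Prior odds = 0.001/0.999 = 1/999.
Target odds = 0.8/0.2 = 4.
Need L³ ≥ 4 ÷ (1/999) = 3996.
15³ = 3375 < 3996 ≤ 4096 = 16³, so L = 16.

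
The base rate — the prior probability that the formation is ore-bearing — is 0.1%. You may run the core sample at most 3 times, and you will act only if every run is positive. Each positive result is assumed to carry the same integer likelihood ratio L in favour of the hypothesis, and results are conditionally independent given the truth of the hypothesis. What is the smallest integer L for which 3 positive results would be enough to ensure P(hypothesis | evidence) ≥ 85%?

Prior odds = 0.001/0.999 = 1/999.
Target odds = 0.85/0.15 = 17/3.
Need L³ ≥ 17/3 ÷ (1/999) = 5661.
17³ = 4913 < 5661 ≤ 5832 = 18³, so L = 18.

18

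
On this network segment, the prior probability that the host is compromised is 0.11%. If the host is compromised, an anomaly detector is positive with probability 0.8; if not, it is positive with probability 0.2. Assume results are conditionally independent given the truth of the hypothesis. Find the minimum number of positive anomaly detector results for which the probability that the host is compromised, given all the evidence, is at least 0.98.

8

Prior odds = 0.0011/0.9989 = 11/9989.
Likelihood ratio of a positive = 0.8/0.2 = 4.
Target odds: 0.98 ÷ 0.02 = 49.
Require 4ⁿ ≥ 49 ÷ (11/9989) = 489461/11.
4⁷ = 16384 falls short of 489461/11 but 4⁸ = 65536 reaches it, so n = 8.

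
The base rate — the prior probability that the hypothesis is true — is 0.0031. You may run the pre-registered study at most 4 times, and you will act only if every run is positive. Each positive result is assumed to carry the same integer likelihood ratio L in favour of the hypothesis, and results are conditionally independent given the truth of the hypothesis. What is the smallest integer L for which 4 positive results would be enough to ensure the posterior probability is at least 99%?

Prior odds = 0.0031/0.9969 = 31/9969.
Target odds = 0.99/0.01 = 99.
Need L⁴ ≥ 99 ÷ (31/9969) = 986931/31.
13⁴ = 28561 < 986931/31 ≤ 38416 = 14⁴, so L = 14.

14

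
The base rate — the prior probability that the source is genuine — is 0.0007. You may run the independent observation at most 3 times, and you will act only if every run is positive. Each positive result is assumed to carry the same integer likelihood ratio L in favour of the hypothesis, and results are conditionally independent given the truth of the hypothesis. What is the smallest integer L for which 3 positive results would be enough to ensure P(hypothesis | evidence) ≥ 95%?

Prior odds = 0.0007/0.9993 = 7/9993.
Target odds = 0.95/0.05 = 19.
Need L³ ≥ 19 ÷ (7/9993) = 189867/7.
30³ = 27000 < 189867/7 ≤ 29791 = 31³, so L = 31.

31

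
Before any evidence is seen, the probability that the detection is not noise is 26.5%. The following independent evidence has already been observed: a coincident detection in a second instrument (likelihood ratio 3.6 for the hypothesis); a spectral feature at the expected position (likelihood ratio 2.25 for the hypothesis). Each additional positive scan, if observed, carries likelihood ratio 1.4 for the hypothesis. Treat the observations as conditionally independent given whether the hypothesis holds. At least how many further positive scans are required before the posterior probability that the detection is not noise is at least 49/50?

9

Prior odds = 0.265/0.735 = 53/147.
Combined Bayes factor of the evidence already in hand = 3.6 × 2.25 = 8.1.
Odds after that evidence = (53/147) × 8.1 = 1431/490.
Target odds = 0.98/0.02 = 49.
Need 1.4ⁿ ≥ 49 ÷ (1431/490) = 24010/1431.
1.4⁸ = 5764801/390625 falls short of 24010/1431 but 1.4⁹ = 40353607/1953125 reaches it, so n = 9.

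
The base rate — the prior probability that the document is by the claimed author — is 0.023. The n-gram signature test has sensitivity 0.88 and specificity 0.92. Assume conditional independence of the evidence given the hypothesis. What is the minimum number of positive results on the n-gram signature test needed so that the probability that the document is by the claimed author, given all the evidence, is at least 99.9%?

Prior odds: 0.023 ÷ 0.977 = 23/977.
False-positive rate = 1 − 0.92 = 0.08; likelihood ratio of a positive = 0.88/0.08 = 11.
Target posterior odds = 0.999/0.001 = 999.
Need (23/977) × 11ⁿ ≥ 999, i.e. 11ⁿ ≥ 976023/23.
11⁴ = 14641 falls short of 976023/23 but 11⁵ = 161051 reaches it, so n = 5.

5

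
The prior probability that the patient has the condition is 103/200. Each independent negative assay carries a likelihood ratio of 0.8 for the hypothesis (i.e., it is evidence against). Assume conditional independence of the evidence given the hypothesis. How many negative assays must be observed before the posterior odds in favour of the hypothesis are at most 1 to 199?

Prior odds = 0.515/0.485 = 103/97.
Likelihood ratio per negative assay = 0.8.
Target odds = 1/199.
Need (103/97) × 0.8ⁿ ≤ 1/199, i.e. 0.8ⁿ ≤ 97/20497.
0.8²³ ≈0.00590296 is still above 97/20497 but 0.8²⁴ ≈0.00472237 is at or below it, so n = 24.

24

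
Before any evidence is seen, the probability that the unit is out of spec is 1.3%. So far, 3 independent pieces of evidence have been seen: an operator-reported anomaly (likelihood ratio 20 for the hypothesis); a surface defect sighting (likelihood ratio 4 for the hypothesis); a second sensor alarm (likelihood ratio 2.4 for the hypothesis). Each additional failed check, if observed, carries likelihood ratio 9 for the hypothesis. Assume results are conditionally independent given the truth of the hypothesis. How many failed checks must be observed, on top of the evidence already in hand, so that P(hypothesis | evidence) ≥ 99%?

2

Prior odds = 0.013/0.987 = 13/987.
Combined Bayes factor of the evidence already in hand = 20 × 4 × 2.4 = 192.
Odds after that evidence = (13/987) × 192 = 832/329.
Target odds = 0.99/0.01 = 99.
Need 9ⁿ ≥ 99 ÷ (832/329) = 32571/832.
9¹ = 9 falls short of 32571/832 but 9² = 81 reaches it, so n = 2.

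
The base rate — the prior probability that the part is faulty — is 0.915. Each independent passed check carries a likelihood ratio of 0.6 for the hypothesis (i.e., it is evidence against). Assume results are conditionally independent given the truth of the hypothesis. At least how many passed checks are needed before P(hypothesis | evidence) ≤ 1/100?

Prior odds: 0.915 ÷ 0.085 = 183/17.
Likelihood ratio per passed check = 0.6.
Target odds: 0.01 ÷ 0.99 = 1/99.
Require 0.6ⁿ ≤ 1/99 ÷ (183/17) = 17/18117.
0.6¹³ ≈0.00130607 is still above 17/18117 but 0.6¹⁴ ≈0.000783642 is at or below it, so n = 14.

14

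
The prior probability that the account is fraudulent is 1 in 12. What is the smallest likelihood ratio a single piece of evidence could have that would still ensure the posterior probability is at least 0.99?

Prior odds = (1/12)/(11/12) = 1/11.
Target odds = 0.99/0.01 = 99.
Required Bayes factor = 99 ÷ (1/11) = 1089.

1089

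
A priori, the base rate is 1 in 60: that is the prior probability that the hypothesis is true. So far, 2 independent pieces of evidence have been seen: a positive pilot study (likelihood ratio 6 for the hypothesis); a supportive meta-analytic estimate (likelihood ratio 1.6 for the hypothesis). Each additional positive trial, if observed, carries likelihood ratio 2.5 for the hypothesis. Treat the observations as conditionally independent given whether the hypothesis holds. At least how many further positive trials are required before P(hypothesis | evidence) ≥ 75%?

Prior odds = (1/60)/(59/60) = 1/59.
Combined Bayes factor of the evidence already in hand = 6 × 1.6 = 9.6.
Odds after that evidence = (1/59) × 9.6 = 48/295.
Target odds = 0.75/0.25 = 3.
Need 2.5ⁿ ≥ 3 ÷ (48/295) = 18.4375.
2.5³ = 15.625 falls short of 18.4375 but 2.5⁴ = 39.0625 reaches it, so n = 4.

4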